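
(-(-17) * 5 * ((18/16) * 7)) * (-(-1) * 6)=4016.25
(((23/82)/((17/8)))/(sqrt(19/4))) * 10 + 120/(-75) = -8/5 + 1840 * sqrt(19)/13243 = -0.99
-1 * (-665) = 665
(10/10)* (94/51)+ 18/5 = 1388/255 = 5.44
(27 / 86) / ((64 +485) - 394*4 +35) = -27 / 85312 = -0.00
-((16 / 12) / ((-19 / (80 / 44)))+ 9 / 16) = -4363 / 10032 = -0.43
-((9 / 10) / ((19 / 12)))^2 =-2916 / 9025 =-0.32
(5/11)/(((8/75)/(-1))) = -375/88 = -4.26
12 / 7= 1.71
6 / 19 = 0.32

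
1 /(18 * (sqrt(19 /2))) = sqrt(38) /342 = 0.02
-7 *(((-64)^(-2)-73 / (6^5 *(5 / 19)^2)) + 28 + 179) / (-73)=36032187037 / 1816473600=19.84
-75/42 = -25/14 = -1.79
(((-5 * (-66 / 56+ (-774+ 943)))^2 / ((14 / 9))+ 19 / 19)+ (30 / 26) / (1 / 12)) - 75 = 64577174693 / 142688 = 452576.07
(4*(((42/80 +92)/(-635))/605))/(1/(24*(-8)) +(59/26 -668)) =0.00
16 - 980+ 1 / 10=-9639 / 10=-963.90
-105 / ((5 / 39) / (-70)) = 57330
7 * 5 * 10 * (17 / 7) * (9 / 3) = 2550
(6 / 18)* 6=2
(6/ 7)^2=36/ 49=0.73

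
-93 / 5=-18.60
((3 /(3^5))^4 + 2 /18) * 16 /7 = 76527520 /301327047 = 0.25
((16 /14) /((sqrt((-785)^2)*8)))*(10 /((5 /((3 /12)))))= 1 /10990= 0.00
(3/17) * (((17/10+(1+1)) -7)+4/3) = -59/170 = -0.35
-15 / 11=-1.36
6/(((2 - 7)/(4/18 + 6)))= -112/15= -7.47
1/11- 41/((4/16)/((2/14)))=-1797/77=-23.34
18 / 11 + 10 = 128 / 11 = 11.64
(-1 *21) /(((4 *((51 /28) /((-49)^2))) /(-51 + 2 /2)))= 5882450 /17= 346026.47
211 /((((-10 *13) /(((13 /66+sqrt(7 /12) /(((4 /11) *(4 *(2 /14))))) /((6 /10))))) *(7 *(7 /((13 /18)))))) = -2321 *sqrt(21) /72576 - 2743 /349272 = -0.15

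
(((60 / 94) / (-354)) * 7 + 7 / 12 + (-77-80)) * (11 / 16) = -57258751 / 532416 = -107.55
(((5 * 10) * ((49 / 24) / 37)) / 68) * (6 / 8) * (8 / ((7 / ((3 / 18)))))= 175 / 30192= 0.01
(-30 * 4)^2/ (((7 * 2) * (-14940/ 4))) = -160/ 581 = -0.28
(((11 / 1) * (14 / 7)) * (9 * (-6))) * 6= -7128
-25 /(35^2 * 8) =-1 /392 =-0.00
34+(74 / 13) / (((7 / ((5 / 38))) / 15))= 61561 / 1729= 35.60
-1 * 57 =-57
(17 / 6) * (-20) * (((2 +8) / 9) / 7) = -1700 / 189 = -8.99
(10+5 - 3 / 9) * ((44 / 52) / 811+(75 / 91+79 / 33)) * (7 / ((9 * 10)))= 3136018 / 853983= 3.67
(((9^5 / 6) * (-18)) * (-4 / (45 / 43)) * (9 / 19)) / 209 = 30469284 / 19855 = 1534.59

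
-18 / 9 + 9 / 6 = -1 / 2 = -0.50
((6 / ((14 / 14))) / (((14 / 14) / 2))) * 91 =1092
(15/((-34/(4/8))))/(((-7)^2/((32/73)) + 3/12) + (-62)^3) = 120/129589487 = 0.00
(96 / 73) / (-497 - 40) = -32 / 13067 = -0.00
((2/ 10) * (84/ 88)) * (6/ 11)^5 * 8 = 0.07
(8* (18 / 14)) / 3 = 3.43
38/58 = 19/29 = 0.66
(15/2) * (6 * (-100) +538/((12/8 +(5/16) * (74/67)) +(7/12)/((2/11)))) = -15039360/4063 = -3701.54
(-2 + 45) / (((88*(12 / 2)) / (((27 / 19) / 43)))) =9 / 3344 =0.00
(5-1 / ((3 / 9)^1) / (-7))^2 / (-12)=-361 / 147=-2.46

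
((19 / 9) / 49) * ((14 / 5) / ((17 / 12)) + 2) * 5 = 6422 / 7497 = 0.86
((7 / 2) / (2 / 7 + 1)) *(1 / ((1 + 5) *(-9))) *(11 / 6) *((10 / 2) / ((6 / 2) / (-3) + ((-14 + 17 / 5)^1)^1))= 13475 / 338256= 0.04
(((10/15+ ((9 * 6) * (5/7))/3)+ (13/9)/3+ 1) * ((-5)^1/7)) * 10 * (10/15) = -283600/3969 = -71.45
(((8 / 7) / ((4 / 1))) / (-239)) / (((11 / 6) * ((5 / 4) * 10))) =-24 / 460075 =-0.00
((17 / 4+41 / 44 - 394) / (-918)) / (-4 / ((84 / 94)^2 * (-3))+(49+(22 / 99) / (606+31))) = 57967 / 6934708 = 0.01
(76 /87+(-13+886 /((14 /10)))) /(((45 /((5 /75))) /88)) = 1330648 /16443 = 80.92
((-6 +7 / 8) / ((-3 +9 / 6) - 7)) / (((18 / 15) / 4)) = 205 / 102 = 2.01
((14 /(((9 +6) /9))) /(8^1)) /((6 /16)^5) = 141.59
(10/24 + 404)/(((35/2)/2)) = 4853/105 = 46.22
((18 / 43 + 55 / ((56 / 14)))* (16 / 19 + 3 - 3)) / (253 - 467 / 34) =331432 / 6646295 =0.05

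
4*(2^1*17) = 136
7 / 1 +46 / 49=389 / 49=7.94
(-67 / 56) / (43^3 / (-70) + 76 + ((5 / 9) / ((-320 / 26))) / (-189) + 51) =4860 / 4097893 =0.00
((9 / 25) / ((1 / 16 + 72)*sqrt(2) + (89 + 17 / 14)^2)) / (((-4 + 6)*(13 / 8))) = 90044099712 / 6614829389180675 - 797285664*sqrt(2) / 6614829389180675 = 0.00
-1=-1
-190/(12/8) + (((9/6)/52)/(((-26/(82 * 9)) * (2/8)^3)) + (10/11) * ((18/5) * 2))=-962164/5577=-172.52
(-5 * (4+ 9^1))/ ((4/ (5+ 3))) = -130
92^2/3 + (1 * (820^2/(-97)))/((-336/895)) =43359431/2037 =21285.93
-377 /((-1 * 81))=377 /81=4.65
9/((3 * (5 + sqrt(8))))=15/17 - 6 * sqrt(2)/17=0.38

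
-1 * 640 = -640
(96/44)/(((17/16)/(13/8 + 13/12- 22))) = -7408/187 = -39.61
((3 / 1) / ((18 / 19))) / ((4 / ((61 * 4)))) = 1159 / 6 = 193.17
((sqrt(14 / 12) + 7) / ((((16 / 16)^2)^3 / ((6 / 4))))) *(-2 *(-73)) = 73 *sqrt(42) / 2 + 1533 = 1769.55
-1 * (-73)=73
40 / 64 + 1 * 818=6549 / 8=818.62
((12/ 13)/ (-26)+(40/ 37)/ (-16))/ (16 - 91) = 1289/ 937950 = 0.00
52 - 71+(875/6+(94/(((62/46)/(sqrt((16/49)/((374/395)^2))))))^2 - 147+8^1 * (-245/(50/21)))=45853846159459/49399657230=928.22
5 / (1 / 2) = 10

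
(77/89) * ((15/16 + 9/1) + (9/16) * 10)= 19173/1424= 13.46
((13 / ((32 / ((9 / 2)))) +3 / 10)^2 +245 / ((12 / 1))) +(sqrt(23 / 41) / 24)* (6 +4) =5* sqrt(943) / 492 +7663283 / 307200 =25.26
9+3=12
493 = 493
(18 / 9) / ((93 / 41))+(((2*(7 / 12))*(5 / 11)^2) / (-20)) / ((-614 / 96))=3052564 / 3454671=0.88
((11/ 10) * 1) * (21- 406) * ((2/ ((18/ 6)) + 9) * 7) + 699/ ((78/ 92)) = -2170925/ 78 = -27832.37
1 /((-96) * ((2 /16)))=-0.08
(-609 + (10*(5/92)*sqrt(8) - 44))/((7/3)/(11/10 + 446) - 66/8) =35034756/442349 - 1341300*sqrt(2)/10174027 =79.02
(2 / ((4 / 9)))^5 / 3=19683 / 32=615.09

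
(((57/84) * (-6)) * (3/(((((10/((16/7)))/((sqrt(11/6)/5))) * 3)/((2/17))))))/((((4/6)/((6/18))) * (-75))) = 38 * sqrt(66)/1561875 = 0.00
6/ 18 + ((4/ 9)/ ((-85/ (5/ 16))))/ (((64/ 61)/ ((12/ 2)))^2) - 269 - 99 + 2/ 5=-383658503/ 1044480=-367.32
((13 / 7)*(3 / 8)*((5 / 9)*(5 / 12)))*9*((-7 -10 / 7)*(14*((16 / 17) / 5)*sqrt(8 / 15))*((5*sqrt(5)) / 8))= -19175*sqrt(6) / 1428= -32.89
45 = 45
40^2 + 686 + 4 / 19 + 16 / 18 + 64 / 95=1956046 / 855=2287.77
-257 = -257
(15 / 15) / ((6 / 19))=19 / 6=3.17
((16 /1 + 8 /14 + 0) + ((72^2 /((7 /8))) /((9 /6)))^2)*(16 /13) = 12230603456 /637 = 19200319.40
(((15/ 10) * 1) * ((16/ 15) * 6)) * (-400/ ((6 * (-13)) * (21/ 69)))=14720/ 91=161.76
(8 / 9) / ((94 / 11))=44 / 423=0.10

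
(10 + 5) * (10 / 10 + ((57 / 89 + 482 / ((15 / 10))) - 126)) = 262960 / 89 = 2954.61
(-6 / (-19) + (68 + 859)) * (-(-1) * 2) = 35238 / 19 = 1854.63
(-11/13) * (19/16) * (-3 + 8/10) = 2299/1040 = 2.21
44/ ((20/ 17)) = 187/ 5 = 37.40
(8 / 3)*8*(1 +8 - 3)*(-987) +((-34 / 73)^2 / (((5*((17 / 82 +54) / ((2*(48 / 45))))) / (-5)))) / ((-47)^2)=-126336.00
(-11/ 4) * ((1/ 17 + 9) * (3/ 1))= -2541/ 34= -74.74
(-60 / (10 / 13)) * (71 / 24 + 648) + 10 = -203059 / 4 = -50764.75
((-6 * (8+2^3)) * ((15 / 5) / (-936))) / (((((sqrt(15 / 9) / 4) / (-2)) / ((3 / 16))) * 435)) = -2 * sqrt(15) / 9425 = -0.00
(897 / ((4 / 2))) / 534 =299 / 356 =0.84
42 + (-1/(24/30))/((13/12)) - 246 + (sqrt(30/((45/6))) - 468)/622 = -832466/4043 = -205.90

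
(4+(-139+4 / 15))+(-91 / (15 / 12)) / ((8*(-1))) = -3769 / 30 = -125.63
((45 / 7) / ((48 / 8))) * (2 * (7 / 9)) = 5 / 3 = 1.67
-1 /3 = -0.33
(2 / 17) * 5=10 / 17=0.59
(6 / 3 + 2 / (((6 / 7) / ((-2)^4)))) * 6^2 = 1416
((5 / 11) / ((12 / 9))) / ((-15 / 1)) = -1 / 44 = -0.02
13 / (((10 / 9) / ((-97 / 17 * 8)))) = -45396 / 85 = -534.07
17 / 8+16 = 145 / 8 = 18.12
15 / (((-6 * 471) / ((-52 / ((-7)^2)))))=130 / 23079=0.01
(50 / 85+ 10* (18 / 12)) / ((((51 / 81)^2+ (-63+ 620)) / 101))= 19511685 / 6907814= 2.82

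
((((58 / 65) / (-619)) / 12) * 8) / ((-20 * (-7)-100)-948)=29 / 27400035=0.00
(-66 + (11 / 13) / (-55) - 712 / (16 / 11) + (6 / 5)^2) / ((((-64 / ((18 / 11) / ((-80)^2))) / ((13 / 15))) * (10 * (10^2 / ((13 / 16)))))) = 14045811 / 9011200000000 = 0.00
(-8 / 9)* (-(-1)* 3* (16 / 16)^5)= -8 / 3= -2.67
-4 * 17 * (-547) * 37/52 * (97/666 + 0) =902003/234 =3854.71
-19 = -19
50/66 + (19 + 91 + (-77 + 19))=1741/33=52.76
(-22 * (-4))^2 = 7744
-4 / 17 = -0.24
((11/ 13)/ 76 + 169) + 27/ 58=4855845/ 28652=169.48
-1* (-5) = 5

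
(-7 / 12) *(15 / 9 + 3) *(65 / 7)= -455 / 18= -25.28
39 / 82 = 0.48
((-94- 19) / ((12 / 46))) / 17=-2599 / 102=-25.48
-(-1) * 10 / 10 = 1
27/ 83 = 0.33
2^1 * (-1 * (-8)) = 16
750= 750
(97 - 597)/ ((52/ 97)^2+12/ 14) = -16465750/ 37691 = -436.86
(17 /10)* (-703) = -11951 /10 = -1195.10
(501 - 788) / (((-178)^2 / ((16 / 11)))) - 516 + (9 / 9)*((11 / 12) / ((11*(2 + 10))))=-6474260005 / 12546864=-516.01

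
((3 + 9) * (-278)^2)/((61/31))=28749648/61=471305.70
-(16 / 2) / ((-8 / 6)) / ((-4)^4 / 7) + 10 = 10.16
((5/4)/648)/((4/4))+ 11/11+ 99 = 259205/2592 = 100.00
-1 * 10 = -10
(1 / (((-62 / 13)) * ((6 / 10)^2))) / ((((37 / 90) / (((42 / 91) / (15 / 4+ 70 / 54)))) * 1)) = -16200 / 125023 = -0.13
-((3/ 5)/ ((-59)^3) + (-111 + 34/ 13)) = 1446895094/ 13349635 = 108.38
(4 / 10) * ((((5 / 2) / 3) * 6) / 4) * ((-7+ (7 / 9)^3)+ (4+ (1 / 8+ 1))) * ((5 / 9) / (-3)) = 40955 / 314928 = 0.13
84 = 84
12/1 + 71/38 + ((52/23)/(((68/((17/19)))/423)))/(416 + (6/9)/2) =15172123/1091626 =13.90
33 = 33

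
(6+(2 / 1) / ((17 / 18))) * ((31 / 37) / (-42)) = -713 / 4403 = -0.16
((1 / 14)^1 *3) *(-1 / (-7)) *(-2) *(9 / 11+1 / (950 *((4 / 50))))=-2085 / 40964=-0.05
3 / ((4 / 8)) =6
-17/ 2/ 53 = -17/ 106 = -0.16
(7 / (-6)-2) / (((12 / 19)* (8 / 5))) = -1805 / 576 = -3.13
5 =5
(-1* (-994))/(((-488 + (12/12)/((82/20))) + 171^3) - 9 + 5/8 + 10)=326032/1639909757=0.00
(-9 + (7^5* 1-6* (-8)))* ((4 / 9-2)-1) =-387458 / 9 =-43050.89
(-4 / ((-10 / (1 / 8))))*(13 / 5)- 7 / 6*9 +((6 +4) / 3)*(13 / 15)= -6733 / 900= -7.48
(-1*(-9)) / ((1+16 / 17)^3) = 4913 / 3993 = 1.23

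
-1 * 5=-5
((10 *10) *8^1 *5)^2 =16000000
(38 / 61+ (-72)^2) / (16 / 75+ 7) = 23719650 / 33001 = 718.76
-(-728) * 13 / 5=9464 / 5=1892.80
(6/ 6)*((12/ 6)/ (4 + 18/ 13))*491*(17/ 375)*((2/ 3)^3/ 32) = 108511/ 1417500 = 0.08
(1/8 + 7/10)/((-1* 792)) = -1/960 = -0.00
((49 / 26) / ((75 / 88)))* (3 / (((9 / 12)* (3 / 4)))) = 34496 / 2925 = 11.79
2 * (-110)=-220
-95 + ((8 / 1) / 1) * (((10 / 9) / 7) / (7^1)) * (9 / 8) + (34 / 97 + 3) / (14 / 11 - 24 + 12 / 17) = -1858404645 / 19572854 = -94.95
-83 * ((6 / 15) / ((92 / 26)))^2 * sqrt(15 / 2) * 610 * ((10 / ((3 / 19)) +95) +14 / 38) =-7740182762 * sqrt(30) / 150765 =-281197.41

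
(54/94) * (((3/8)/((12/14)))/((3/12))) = 189/188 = 1.01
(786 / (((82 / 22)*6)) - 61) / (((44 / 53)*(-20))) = 2809 / 1804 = 1.56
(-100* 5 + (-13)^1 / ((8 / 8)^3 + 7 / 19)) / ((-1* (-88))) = -1019 / 176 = -5.79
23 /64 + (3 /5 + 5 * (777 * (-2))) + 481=-2332173 /320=-7288.04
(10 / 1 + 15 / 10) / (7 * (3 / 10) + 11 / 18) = 1035 / 244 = 4.24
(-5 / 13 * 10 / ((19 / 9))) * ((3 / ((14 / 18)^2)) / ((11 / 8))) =-874800 / 133133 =-6.57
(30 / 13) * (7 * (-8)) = -1680 / 13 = -129.23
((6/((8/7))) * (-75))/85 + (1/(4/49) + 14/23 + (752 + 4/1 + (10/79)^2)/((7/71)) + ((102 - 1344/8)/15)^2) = 7695.75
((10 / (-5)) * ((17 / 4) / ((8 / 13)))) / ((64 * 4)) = -0.05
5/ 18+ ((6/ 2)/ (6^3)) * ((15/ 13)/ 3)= 265/ 936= 0.28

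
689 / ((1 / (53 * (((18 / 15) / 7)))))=6260.06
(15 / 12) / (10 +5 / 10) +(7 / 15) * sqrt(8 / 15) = 5 / 42 +14 * sqrt(30) / 225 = 0.46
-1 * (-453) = 453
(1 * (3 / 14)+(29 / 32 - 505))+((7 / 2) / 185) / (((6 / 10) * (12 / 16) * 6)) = -112754563 / 223776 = -503.87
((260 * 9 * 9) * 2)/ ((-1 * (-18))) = 2340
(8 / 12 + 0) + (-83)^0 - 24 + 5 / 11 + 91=2281 / 33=69.12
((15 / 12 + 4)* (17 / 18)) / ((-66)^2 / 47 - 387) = -5593 / 331992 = -0.02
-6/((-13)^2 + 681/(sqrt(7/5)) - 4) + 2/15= 48449/354705 - 227* sqrt(35)/118235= 0.13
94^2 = 8836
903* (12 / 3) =3612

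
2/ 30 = 1/ 15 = 0.07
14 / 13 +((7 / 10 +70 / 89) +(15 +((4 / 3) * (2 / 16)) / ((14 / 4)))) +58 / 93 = 137345149 / 7532070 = 18.23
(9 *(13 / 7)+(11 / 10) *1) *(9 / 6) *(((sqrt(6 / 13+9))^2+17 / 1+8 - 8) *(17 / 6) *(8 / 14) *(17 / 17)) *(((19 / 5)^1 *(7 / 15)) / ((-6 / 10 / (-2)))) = 138556664 / 20475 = 6767.11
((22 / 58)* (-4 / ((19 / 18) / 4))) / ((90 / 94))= -16544 / 2755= -6.01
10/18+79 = 716/9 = 79.56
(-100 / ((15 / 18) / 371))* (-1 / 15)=2968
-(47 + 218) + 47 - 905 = -1123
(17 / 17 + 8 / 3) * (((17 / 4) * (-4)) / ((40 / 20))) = -187 / 6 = -31.17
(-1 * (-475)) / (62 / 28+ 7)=6650 / 129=51.55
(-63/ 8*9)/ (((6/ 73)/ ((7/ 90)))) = -10731/ 160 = -67.07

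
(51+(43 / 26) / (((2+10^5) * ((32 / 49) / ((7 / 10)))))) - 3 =48.00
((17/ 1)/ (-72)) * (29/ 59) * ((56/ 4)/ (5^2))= -3451/ 53100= -0.06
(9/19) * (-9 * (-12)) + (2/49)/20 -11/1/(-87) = 41540423/809970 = 51.29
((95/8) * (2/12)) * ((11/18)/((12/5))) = 5225/10368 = 0.50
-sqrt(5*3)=-sqrt(15)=-3.87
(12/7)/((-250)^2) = 0.00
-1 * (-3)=3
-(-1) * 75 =75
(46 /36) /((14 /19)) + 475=120137 /252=476.73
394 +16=410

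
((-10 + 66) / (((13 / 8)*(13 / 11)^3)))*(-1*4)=-2385152 / 28561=-83.51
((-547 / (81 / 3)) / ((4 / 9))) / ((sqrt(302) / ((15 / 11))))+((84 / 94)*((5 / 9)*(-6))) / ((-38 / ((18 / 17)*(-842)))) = -1060920 / 15181 - 2735*sqrt(302) / 13288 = -73.46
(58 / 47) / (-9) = -58 / 423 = -0.14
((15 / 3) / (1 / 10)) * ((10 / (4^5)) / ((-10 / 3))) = -75 / 512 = -0.15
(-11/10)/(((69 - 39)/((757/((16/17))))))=-141559/4800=-29.49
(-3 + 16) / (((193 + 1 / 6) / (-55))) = -4290 / 1159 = -3.70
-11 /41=-0.27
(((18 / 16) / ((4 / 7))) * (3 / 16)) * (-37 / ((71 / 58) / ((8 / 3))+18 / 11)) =-743589 / 114080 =-6.52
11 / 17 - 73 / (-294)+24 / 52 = 88163 / 64974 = 1.36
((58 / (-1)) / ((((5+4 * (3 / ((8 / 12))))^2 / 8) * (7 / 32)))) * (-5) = 74240 / 3703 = 20.05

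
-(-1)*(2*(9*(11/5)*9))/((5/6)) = 10692/25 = 427.68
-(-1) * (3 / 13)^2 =9 / 169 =0.05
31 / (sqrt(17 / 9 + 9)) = 93*sqrt(2) / 14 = 9.39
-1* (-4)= 4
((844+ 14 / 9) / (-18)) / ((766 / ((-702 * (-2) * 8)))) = -791440 / 1149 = -688.81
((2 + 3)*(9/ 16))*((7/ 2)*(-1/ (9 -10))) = 9.84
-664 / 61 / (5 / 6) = -3984 / 305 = -13.06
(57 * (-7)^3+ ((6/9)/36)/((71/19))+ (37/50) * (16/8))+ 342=-1841040317/95850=-19207.52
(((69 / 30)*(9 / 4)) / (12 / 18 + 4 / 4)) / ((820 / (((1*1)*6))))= 1863 / 82000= 0.02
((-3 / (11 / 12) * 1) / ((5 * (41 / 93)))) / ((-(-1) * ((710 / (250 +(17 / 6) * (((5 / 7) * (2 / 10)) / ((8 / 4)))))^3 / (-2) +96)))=-2590099070123727 / 147542628706630520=-0.02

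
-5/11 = -0.45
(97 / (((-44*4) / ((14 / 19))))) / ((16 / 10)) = -3395 / 13376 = -0.25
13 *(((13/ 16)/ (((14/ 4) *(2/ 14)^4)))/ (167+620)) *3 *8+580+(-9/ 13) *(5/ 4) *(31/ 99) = 360444507/ 450164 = 800.70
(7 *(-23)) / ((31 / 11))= -1771 / 31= -57.13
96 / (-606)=-16 / 101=-0.16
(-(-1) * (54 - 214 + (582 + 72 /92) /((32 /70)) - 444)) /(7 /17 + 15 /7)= 7344323 /27968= 262.60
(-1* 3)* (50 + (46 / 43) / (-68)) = -219231 / 1462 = -149.95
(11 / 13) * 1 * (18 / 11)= 18 / 13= 1.38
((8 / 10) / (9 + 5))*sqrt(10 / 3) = 2*sqrt(30) / 105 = 0.10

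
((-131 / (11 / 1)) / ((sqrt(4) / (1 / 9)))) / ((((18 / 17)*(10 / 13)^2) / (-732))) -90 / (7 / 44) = 43095001 / 207900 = 207.29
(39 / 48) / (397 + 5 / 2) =13 / 6392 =0.00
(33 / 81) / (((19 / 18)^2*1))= 132 / 361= 0.37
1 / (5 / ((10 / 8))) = 1 / 4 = 0.25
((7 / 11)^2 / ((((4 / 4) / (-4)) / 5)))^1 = -8.10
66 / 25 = 2.64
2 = 2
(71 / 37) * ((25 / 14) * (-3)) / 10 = -1065 / 1036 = -1.03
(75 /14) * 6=225 /7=32.14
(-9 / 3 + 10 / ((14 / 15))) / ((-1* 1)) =-54 / 7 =-7.71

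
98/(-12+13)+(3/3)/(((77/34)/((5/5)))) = 7580/77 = 98.44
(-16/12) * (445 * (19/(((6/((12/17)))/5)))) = -338200/51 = -6631.37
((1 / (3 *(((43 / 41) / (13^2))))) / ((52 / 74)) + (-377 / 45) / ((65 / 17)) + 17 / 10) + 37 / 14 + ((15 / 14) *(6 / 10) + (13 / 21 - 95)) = -1025923 / 67725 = -15.15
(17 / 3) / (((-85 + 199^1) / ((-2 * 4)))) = -68 / 171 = -0.40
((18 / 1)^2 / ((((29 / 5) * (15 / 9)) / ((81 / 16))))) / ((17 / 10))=98415 / 986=99.81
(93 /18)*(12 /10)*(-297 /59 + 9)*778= 5643612 /295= 19130.89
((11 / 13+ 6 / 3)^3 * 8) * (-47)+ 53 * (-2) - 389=-20133043 / 2197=-9163.88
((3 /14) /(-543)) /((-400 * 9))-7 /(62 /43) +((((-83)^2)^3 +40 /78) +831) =1201939790433675560803 /3676327200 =326940374195.66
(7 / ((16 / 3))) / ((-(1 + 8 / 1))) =-7 / 48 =-0.15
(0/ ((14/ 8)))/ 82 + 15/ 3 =5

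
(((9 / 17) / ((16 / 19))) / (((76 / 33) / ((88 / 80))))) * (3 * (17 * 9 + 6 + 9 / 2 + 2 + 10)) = 3440151 / 21760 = 158.10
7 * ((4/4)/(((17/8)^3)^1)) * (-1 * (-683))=2447872/4913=498.24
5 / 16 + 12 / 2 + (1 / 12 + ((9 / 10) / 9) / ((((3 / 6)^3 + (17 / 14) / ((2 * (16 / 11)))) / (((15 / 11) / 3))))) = 277121 / 42768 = 6.48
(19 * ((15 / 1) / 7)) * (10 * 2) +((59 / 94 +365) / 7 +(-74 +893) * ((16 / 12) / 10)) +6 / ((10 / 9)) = 981.12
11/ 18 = 0.61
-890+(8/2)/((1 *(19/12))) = -16862/19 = -887.47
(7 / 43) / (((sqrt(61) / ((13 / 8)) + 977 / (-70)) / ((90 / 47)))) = -2427161100 / 95785834607 - 107016000*sqrt(61) / 95785834607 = -0.03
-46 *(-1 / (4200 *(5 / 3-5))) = -23 / 7000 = -0.00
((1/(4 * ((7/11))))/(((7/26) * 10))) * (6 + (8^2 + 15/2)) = 4433/392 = 11.31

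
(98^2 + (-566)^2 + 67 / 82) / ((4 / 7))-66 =189375861 / 328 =577365.43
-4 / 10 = -2 / 5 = -0.40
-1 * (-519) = 519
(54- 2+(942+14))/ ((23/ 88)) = 88704/ 23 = 3856.70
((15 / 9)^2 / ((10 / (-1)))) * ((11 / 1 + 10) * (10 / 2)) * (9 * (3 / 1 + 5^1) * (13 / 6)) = -4550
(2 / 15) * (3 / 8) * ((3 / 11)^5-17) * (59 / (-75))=40379954 / 60394125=0.67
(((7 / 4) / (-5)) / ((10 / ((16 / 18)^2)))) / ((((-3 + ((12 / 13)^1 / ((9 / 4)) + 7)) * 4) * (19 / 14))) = -637 / 551475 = -0.00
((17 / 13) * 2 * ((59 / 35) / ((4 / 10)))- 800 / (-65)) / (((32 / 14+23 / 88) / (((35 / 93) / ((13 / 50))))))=326942000 / 24659973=13.26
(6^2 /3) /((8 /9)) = 27 /2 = 13.50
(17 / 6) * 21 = 119 / 2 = 59.50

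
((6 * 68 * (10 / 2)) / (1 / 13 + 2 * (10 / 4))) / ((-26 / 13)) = -2210 / 11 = -200.91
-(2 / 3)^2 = -4 / 9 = -0.44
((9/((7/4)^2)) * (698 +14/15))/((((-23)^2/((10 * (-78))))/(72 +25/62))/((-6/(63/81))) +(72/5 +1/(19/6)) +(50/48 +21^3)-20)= 361567856153088/1629470830368143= 0.22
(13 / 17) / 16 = 13 / 272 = 0.05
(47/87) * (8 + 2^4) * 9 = 3384/29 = 116.69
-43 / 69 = -0.62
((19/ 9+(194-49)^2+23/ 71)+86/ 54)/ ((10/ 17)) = 342657491/ 9585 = 35749.35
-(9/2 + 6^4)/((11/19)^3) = -17840259/2662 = -6701.83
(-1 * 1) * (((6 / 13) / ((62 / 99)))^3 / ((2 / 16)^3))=-13413413376 / 65450827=-204.94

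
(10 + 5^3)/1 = 135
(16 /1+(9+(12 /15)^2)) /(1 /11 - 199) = -7051 /54700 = -0.13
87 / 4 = 21.75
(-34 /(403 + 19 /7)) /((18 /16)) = -238 /3195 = -0.07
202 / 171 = 1.18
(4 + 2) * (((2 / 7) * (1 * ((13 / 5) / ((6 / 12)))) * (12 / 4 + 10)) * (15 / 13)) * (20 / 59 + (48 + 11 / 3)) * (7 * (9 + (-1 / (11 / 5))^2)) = 3199363440 / 7139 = 448152.88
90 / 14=45 / 7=6.43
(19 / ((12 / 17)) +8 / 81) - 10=5513 / 324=17.02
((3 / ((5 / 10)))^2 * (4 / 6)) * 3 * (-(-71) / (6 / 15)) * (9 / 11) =115020 / 11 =10456.36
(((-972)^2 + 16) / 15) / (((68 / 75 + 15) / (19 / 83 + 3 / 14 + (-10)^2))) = 275680830000 / 693133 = 397731.50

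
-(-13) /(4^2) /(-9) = -13 /144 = -0.09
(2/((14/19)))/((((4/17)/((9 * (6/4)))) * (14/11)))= 95931/784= 122.36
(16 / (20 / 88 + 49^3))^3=43614208 / 17339448478489661187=0.00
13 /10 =1.30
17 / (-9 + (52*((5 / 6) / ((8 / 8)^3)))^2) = 153 / 16819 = 0.01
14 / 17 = 0.82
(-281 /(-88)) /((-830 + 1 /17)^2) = 81209 /17517621528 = 0.00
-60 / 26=-30 / 13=-2.31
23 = 23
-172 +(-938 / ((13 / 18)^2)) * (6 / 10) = -1057076 / 845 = -1250.98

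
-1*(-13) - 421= -408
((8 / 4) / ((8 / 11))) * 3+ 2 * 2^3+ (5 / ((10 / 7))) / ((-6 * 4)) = 1157 / 48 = 24.10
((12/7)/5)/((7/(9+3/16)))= 9/20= 0.45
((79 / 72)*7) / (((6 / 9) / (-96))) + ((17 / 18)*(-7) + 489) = -11225 / 18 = -623.61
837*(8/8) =837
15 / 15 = 1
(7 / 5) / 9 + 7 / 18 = 49 / 90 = 0.54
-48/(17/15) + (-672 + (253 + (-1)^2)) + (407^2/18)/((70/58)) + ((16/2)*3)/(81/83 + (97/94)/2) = 1790315070143/249318090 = 7180.85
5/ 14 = 0.36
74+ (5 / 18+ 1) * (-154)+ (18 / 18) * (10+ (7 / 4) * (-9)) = -128.53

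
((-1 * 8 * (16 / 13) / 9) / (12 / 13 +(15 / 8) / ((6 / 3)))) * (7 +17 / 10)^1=-29696 / 5805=-5.12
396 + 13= 409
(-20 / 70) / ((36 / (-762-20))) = 391 / 63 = 6.21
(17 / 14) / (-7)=-0.17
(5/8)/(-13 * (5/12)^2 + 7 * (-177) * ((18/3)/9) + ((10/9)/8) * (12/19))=-1710/2265871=-0.00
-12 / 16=-3 / 4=-0.75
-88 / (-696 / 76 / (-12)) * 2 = -230.62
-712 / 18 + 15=-221 / 9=-24.56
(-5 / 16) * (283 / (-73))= 1415 / 1168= 1.21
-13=-13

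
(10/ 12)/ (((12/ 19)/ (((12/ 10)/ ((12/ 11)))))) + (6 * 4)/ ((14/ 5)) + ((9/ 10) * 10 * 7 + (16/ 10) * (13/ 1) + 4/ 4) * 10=864887/ 1008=858.02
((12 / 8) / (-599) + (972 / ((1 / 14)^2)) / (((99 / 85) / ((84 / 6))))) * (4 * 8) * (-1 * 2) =-965680772064 / 6589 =-146559534.39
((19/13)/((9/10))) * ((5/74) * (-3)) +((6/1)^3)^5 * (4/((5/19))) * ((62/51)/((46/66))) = 35166816377942955151/2821065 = 12465794435060.15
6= 6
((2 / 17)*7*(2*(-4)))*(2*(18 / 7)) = -576 / 17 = -33.88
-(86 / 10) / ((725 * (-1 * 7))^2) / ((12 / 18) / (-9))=1161 / 257556250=0.00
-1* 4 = -4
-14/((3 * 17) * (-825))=14/42075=0.00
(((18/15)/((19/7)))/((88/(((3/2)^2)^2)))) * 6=5103/33440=0.15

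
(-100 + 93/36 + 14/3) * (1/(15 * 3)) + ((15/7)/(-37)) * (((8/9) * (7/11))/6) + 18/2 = 6.93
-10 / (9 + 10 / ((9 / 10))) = -90 / 181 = -0.50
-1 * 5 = -5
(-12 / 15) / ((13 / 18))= -72 / 65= -1.11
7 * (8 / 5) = 11.20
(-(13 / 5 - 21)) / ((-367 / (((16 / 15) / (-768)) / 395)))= 23 / 130468500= 0.00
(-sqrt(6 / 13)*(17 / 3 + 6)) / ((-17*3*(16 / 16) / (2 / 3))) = 70*sqrt(78) / 5967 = 0.10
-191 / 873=-0.22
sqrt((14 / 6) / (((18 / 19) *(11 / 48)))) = 2 *sqrt(2926) / 33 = 3.28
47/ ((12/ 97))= 4559/ 12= 379.92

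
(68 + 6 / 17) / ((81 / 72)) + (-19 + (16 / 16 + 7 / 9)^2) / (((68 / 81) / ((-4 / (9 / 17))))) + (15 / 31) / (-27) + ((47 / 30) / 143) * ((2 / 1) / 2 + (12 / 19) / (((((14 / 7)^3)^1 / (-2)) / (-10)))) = 203.32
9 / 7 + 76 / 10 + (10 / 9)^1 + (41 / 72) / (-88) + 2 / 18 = 2240101 / 221760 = 10.10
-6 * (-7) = 42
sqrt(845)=13 * sqrt(5)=29.07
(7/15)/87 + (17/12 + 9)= 54403/5220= 10.42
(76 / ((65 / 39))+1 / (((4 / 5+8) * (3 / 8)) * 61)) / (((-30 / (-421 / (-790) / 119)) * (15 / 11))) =-96622447 / 19354308750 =-0.00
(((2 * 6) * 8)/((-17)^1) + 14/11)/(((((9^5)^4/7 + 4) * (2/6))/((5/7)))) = -12270/2273483440843645691023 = -0.00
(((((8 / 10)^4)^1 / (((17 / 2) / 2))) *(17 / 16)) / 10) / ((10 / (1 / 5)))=16 / 78125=0.00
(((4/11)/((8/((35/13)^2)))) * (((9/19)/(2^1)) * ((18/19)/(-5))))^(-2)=1801495471204/393824025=4574.37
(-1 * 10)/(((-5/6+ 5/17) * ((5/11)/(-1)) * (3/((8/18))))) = -272/45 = -6.04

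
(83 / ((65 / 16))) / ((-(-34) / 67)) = 40.26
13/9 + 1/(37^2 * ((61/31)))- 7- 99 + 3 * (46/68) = -102.53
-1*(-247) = 247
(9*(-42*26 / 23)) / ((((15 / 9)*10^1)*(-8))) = 7371 / 2300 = 3.20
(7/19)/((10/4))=14/95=0.15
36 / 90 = 2 / 5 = 0.40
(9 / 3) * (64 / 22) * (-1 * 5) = -480 / 11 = -43.64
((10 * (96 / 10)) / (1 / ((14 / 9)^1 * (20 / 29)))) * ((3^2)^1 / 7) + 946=1078.41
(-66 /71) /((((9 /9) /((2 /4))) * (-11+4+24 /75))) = 0.07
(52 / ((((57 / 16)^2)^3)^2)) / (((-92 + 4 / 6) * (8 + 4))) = -1829587348619264 / 161145742264771234516137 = -0.00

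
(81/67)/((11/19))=1539/737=2.09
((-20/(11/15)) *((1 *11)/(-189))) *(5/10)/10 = 0.08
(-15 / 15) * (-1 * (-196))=-196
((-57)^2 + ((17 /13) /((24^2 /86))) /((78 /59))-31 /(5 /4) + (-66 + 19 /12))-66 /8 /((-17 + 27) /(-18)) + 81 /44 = 51022139023 /16061760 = 3176.62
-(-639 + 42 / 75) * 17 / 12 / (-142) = -271337 / 42600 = -6.37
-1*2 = -2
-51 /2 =-25.50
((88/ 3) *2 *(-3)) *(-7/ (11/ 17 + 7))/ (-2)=-80.55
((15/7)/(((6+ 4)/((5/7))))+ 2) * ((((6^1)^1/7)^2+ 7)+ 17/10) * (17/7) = 16582701/336140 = 49.33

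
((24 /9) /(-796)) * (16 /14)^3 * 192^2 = -12582912 /68257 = -184.35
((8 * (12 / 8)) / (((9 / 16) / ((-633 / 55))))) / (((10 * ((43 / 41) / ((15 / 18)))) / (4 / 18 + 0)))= -276832 / 63855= -4.34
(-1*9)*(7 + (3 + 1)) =-99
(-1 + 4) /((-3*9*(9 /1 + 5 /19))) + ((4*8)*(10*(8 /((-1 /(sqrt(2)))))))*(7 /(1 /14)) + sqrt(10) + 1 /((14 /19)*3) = -250880*sqrt(2) + 4883 /11088 + sqrt(10) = -354794.30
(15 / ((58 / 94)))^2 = 497025 / 841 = 590.99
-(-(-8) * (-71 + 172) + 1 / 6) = -808.17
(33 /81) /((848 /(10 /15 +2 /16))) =209 /549504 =0.00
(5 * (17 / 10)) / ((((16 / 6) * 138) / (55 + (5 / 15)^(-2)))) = 34 / 23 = 1.48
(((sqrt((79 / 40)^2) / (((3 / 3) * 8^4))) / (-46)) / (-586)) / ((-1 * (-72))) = 79 / 317985914880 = 0.00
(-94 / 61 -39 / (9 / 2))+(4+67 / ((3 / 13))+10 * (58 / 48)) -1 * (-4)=73251 / 244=300.21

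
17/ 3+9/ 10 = 197/ 30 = 6.57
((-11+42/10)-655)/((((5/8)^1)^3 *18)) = -282368/1875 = -150.60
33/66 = 1/2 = 0.50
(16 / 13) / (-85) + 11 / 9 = 12011 / 9945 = 1.21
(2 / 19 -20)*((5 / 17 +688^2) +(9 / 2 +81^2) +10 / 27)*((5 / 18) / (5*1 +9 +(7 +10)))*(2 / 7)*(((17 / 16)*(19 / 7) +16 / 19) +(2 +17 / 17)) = -164408.76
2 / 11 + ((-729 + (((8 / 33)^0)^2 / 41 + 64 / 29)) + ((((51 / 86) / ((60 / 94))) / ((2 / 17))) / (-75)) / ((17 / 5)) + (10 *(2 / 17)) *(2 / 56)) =-29175759079399 / 40155145800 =-726.58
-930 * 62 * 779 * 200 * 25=-224585700000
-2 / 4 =-1 / 2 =-0.50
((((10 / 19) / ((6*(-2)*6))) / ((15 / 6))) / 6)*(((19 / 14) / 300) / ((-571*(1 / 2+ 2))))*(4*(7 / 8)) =1 / 185004000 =0.00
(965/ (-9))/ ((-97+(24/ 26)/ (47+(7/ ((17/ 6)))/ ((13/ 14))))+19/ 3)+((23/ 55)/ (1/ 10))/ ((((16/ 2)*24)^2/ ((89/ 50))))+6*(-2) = -81820979363491/ 7564139827200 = -10.82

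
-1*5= -5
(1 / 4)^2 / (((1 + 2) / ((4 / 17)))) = 1 / 204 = 0.00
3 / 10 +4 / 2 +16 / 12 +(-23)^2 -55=14329 / 30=477.63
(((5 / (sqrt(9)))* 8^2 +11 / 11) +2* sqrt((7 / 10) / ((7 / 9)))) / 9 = sqrt(10) / 15 +323 / 27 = 12.17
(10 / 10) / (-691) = -1 / 691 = -0.00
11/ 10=1.10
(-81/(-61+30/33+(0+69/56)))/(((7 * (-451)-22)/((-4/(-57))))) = -6048/199087187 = -0.00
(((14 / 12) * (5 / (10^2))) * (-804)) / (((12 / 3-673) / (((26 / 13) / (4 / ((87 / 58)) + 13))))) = 469 / 52405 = 0.01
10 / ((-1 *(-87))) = 0.11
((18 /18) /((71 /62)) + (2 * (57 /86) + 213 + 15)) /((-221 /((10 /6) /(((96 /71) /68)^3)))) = -5119345533265 /23182848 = -220824.70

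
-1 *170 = -170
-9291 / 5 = -1858.20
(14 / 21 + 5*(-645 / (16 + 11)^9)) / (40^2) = 1694577217811 / 4066985325326400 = 0.00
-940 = -940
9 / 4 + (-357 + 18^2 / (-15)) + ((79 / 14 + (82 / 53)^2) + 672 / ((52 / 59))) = 2015035017 / 5112380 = 394.15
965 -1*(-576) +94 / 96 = 74015 / 48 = 1541.98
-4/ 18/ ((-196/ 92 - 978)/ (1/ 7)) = 46/ 1420209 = 0.00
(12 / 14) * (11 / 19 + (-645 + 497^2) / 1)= 28085562 / 133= 211169.64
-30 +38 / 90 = -1331 / 45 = -29.58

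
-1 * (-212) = 212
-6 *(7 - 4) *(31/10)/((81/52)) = -1612/45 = -35.82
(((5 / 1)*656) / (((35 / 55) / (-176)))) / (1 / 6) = -38100480 / 7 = -5442925.71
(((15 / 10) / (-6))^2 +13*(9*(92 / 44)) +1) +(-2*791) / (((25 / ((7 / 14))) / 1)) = 941859 / 4400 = 214.06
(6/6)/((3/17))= 17/3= 5.67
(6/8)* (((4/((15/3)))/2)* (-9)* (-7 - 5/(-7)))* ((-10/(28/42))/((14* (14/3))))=-2673/686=-3.90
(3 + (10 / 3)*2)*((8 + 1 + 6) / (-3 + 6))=145 / 3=48.33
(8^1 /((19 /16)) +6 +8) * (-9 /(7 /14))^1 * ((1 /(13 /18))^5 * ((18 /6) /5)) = -40202448768 /35272835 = -1139.76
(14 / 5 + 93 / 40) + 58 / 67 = 3211 / 536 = 5.99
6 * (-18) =-108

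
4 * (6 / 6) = 4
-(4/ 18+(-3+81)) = -704/ 9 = -78.22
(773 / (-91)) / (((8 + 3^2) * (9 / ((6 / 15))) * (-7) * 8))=773 / 1949220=0.00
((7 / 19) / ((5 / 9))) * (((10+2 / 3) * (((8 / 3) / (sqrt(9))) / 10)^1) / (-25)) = -0.03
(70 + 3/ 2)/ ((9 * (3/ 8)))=572/ 27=21.19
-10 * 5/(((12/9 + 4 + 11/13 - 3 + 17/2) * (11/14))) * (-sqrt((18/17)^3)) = 5.94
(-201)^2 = 40401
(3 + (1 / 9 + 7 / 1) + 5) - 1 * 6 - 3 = 6.11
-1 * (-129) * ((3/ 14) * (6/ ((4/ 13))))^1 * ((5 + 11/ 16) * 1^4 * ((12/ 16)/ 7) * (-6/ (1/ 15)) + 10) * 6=-9282195/ 64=-145034.30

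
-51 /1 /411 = -17 /137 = -0.12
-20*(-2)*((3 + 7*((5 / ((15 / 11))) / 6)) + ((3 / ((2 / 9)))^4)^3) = 6754258588366301885 / 4608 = 1465767922822548.15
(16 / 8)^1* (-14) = -28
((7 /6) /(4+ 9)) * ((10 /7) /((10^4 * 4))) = 1 /312000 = 0.00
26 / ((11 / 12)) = 312 / 11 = 28.36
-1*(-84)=84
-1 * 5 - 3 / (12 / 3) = -23 / 4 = -5.75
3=3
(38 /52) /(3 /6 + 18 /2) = 1 /13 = 0.08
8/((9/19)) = 152/9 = 16.89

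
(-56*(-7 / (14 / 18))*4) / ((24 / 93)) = 7812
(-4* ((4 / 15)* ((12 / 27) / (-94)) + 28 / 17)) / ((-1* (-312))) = -88762 / 4206735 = -0.02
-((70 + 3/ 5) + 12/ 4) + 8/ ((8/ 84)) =52/ 5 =10.40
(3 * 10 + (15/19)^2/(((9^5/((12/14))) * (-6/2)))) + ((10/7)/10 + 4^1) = 80868067/2368521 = 34.14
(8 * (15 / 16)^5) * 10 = 3796875 / 65536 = 57.94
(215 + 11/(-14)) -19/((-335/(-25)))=199603/938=212.80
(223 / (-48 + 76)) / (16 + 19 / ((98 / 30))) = 0.37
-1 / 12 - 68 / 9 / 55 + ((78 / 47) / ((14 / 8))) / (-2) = -452653 / 651420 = -0.69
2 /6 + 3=10 /3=3.33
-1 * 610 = -610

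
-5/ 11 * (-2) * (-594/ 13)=-540/ 13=-41.54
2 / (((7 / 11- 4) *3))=-22 / 111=-0.20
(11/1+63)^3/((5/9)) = 3647016/5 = 729403.20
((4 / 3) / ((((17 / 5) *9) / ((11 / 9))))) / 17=220 / 70227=0.00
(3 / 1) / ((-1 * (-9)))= 1 / 3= 0.33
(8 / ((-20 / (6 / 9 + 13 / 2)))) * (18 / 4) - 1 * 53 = -659 / 10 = -65.90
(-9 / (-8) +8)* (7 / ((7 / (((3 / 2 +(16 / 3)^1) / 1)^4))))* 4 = 206280553 / 2592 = 79583.55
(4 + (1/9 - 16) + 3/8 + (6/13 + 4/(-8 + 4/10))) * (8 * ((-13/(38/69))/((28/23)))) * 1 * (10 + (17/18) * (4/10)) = 10173971869/545832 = 18639.38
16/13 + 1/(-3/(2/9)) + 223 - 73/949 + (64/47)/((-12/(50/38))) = 70189436/313443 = 223.93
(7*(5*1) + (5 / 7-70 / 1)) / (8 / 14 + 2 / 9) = -216 / 5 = -43.20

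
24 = 24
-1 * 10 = -10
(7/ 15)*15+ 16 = 23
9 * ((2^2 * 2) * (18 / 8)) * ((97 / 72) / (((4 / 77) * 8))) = 67221 / 128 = 525.16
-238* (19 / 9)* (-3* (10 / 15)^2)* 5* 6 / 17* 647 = 6884080 / 9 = 764897.78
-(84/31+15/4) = -801/124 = -6.46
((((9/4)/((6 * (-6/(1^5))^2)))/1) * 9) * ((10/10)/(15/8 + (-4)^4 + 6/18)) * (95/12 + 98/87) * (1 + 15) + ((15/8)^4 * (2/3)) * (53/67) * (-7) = -1123820244369/24659499008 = -45.57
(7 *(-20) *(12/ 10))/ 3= -56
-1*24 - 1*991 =-1015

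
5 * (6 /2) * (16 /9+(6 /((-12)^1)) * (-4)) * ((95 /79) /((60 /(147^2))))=3877615 /158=24541.87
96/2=48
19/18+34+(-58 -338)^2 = 2823319/18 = 156851.06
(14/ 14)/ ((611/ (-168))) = -168/ 611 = -0.27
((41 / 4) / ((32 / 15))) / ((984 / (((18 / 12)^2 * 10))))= 225 / 2048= 0.11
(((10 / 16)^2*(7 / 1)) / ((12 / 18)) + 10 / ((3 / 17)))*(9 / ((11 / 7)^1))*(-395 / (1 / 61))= -11807393325 / 1408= -8385932.76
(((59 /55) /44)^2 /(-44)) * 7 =-24367 /257681600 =-0.00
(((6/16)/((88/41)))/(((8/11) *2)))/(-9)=-0.01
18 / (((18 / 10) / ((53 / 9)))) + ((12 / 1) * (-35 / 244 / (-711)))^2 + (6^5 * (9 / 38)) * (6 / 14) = 7859155204813 / 9265881639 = 848.18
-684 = -684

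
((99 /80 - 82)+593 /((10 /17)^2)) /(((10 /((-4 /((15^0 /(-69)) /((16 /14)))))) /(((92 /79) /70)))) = 2073266322 /2419375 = 856.94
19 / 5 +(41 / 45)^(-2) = 5.00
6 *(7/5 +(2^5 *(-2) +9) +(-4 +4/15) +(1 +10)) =-278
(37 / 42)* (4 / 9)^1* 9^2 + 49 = 565 / 7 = 80.71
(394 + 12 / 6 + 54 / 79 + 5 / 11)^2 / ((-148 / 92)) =-2739368603687 / 27940957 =-98041.33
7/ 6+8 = 55/ 6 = 9.17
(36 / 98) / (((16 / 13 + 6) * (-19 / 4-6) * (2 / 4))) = -936 / 99029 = -0.01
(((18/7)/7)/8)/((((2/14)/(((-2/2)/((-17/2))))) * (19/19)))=9/238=0.04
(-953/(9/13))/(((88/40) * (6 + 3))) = -69.52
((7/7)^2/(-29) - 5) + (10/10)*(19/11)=-1055/319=-3.31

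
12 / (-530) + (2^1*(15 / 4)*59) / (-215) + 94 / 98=-1252499 / 1116710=-1.12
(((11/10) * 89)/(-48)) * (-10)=979/48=20.40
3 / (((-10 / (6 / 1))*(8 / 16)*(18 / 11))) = -11 / 5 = -2.20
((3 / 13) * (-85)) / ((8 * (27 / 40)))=-3.63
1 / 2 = 0.50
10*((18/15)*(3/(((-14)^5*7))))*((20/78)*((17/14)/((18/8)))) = -85/64236354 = -0.00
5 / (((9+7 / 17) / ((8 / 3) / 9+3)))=1513 / 864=1.75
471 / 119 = 3.96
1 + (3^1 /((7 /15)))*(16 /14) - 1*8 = 0.35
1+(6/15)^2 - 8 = -171/25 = -6.84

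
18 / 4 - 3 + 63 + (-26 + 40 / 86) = 3351 / 86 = 38.97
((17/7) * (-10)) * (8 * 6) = -8160/7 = -1165.71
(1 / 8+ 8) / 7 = 1.16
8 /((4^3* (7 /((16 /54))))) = 1 /189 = 0.01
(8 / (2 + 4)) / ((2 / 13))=26 / 3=8.67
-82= -82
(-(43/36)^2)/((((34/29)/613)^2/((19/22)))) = -11102159361499/32959872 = -336838.67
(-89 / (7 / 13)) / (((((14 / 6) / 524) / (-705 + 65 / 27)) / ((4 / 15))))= 6954439.28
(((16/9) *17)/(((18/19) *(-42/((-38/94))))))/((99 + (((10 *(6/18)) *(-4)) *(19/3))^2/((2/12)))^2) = 0.00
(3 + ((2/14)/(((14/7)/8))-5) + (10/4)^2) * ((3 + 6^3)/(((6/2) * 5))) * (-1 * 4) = -281.57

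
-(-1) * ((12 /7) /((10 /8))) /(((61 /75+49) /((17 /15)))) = 102 /3269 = 0.03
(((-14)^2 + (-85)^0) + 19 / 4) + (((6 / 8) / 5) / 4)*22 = 8103 / 40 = 202.58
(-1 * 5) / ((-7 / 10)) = 50 / 7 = 7.14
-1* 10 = -10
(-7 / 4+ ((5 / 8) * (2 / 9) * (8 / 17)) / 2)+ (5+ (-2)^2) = 4457 / 612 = 7.28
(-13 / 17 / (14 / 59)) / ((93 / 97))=-74399 / 22134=-3.36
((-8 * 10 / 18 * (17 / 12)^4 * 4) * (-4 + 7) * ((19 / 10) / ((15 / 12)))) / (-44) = 1586899 / 213840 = 7.42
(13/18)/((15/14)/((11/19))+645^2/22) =1001/26212140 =0.00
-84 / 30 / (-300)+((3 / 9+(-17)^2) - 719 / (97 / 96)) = -422.24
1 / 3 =0.33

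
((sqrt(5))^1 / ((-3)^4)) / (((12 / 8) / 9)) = 2 *sqrt(5) / 27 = 0.17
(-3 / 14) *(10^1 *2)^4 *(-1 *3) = 102857.14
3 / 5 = 0.60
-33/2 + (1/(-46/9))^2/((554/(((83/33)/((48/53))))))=-16.50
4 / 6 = 2 / 3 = 0.67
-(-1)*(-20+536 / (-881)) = -18156 / 881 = -20.61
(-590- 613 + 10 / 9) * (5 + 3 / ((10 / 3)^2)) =-5700559 / 900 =-6333.95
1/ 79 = 0.01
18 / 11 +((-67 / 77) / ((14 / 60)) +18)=8574 / 539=15.91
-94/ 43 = -2.19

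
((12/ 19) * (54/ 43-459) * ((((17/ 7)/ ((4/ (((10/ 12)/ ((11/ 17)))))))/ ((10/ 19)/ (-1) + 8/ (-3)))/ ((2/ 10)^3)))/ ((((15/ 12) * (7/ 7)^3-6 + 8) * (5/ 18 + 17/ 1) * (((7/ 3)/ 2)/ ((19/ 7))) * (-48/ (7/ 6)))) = -8.91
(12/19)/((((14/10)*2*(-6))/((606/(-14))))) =1515/931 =1.63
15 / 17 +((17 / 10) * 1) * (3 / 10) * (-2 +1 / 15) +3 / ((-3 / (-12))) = 101119 / 8500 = 11.90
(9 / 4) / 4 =9 / 16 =0.56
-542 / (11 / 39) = -1921.64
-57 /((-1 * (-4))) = -57 /4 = -14.25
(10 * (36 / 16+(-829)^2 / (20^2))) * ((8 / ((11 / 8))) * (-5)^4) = 688141000 / 11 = 62558272.73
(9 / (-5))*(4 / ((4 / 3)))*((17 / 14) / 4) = -459 / 280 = -1.64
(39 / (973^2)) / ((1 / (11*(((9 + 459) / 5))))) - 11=-51869323 / 4733645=-10.96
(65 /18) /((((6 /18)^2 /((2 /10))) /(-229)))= -2977 /2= -1488.50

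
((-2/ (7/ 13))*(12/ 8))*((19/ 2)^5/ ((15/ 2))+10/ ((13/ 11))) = -4602241/ 80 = -57528.01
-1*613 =-613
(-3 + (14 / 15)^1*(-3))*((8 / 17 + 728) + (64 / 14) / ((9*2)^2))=-203634056 / 48195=-4225.21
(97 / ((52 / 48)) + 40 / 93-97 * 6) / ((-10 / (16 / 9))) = 4758928 / 54405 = 87.47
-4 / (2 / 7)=-14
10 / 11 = 0.91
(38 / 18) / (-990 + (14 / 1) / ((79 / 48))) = -1501 / 697842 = -0.00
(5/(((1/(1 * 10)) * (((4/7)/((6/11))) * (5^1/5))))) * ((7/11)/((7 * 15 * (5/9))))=63/121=0.52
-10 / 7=-1.43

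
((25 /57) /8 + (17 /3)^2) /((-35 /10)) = -44003 /4788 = -9.19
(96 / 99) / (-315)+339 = 3523873 / 10395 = 339.00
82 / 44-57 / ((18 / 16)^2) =-43.17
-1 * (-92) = 92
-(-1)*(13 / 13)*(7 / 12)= 7 / 12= 0.58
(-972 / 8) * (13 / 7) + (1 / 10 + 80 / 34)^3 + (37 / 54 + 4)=-191467079243 / 928557000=-206.20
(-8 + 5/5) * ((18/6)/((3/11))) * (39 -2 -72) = 2695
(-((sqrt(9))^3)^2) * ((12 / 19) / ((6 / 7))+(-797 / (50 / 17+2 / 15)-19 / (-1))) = 2600681985 / 14896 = 174589.28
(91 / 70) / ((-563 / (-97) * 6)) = 0.04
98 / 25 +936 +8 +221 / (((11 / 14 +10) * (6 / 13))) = 11237969 / 11325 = 992.32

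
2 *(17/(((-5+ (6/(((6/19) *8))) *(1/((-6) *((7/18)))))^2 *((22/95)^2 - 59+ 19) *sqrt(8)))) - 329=-329 - 60142600 *sqrt(2)/10235860401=-329.01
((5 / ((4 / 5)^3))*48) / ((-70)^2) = 75 / 784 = 0.10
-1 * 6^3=-216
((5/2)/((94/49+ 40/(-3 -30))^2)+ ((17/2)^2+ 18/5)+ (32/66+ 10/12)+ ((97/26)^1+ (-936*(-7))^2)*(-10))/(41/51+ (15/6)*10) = -16636502.09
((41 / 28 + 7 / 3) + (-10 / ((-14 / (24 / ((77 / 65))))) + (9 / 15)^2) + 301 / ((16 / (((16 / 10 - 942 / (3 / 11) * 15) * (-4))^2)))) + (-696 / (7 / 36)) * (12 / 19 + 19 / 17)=42196788086156642797 / 52229100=807917197235.96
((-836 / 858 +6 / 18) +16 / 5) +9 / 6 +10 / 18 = 5399 / 1170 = 4.61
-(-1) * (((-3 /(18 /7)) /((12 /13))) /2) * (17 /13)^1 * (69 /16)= -2737 /768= -3.56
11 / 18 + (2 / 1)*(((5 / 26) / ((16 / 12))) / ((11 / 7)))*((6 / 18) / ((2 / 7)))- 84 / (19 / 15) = -12811517 / 195624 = -65.49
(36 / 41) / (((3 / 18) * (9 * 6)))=4 / 41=0.10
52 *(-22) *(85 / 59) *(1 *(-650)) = 63206000 / 59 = 1071288.14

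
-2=-2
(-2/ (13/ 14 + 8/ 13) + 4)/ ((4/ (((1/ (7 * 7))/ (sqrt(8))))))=95 * sqrt(2)/ 27538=0.00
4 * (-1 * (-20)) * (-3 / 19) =-240 / 19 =-12.63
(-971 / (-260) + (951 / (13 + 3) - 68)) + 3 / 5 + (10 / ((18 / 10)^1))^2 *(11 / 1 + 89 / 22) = 426382273 / 926640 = 460.14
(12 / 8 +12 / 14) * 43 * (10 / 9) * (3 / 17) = 2365 / 119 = 19.87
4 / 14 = 2 / 7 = 0.29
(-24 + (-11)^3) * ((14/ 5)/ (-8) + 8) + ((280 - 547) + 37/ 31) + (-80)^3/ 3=-67442939/ 372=-181298.22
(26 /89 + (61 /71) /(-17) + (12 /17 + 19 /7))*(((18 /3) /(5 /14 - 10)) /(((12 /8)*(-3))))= 22028032 /43506315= 0.51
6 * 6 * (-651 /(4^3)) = -5859 /16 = -366.19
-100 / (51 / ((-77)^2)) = -592900 / 51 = -11625.49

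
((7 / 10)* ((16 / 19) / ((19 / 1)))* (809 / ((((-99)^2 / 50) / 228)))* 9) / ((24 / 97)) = 21972440 / 20691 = 1061.93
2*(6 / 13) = 0.92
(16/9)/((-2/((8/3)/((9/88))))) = -5632/243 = -23.18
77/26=2.96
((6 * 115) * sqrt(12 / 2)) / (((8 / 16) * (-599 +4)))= -276 * sqrt(6) / 119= -5.68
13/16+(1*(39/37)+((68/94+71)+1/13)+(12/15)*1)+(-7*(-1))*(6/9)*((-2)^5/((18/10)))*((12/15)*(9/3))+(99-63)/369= -83117295473/667358640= -124.55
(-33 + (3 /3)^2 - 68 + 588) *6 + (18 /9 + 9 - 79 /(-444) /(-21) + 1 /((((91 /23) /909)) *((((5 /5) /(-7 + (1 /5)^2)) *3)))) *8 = -945587534 /757575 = -1248.18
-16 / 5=-3.20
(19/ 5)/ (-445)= -19/ 2225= -0.01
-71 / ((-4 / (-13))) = -923 / 4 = -230.75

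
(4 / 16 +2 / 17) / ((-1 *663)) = -25 / 45084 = -0.00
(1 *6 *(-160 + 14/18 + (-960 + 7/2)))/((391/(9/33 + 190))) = -1827553/561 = -3257.67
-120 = -120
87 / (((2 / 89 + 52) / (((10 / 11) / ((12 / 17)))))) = 43877 / 20372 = 2.15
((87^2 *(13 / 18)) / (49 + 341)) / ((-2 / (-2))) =841 / 60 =14.02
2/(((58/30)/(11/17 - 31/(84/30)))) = -37215/3451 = -10.78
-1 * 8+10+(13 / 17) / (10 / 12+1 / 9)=812 / 289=2.81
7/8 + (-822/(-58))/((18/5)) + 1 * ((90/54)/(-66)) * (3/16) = 147211/30624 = 4.81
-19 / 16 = -1.19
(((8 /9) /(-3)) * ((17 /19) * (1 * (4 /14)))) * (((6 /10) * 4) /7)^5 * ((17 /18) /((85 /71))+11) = -147759104 /34927046875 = -0.00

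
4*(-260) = -1040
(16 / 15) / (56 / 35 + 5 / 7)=112 / 243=0.46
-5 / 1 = -5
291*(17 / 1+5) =6402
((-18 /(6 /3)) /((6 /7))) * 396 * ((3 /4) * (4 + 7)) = -34303.50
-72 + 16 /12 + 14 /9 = -622 /9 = -69.11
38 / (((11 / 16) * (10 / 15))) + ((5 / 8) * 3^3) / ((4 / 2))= 16077 / 176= 91.35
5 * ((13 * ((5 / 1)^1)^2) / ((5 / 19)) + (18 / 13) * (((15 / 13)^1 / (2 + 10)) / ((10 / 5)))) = 4174525 / 676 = 6175.33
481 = 481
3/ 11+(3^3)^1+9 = 399/ 11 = 36.27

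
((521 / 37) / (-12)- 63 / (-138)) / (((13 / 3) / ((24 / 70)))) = -21963 / 387205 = -0.06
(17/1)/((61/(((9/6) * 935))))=47685/122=390.86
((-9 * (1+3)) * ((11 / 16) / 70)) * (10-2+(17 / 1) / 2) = -3267 / 560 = -5.83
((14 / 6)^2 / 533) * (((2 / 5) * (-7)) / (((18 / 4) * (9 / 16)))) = -21952 / 1942785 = -0.01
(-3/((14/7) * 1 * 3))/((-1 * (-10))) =-1/20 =-0.05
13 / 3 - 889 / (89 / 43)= -113524 / 267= -425.18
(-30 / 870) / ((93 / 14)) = -14 / 2697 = -0.01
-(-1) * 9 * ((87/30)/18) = 29/20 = 1.45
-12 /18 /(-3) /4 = 1 /18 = 0.06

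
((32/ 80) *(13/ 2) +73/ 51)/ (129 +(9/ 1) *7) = 257/ 12240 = 0.02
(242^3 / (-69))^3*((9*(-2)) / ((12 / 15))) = 7116694161270056295680 / 36501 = 194972580512042308.31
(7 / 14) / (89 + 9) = 1 / 196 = 0.01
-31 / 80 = -0.39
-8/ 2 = -4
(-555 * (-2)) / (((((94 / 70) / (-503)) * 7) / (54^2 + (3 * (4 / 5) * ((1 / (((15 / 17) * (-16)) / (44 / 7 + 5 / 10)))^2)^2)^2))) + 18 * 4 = -391824143693542038482801155475 / 2262238034917041635328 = -173201996.27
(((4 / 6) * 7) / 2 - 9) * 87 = -580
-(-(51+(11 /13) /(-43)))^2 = -812136004 /312481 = -2598.99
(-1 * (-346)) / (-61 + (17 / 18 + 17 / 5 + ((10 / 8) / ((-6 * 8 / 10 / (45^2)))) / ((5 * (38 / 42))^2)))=-179864640 / 42847199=-4.20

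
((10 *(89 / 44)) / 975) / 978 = 89 / 4195620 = 0.00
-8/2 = -4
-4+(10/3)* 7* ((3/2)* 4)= 136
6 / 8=3 / 4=0.75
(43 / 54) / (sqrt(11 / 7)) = 0.64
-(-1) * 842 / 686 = 421 / 343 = 1.23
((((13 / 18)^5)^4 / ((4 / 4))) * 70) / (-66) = -665173732120827980358035 / 420691795141070579756433408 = -0.00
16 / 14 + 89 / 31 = 871 / 217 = 4.01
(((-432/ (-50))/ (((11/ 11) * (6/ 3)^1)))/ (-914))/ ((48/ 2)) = -9/ 45700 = -0.00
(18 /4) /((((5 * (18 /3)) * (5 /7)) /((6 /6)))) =21 /100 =0.21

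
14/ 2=7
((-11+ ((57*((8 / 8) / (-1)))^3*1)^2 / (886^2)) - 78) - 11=34217947649 / 784996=43589.96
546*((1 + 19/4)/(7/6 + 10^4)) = 819/2609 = 0.31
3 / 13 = 0.23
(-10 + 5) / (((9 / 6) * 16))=-5 / 24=-0.21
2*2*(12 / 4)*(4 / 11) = 4.36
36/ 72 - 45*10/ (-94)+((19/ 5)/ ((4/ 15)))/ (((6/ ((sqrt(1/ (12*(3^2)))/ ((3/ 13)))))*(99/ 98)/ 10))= 497/ 94+60515*sqrt(3)/ 10692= 15.09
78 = 78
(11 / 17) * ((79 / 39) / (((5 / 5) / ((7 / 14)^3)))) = 869 / 5304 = 0.16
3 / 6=1 / 2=0.50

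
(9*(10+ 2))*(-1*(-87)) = 9396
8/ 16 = 0.50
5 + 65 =70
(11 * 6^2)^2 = 156816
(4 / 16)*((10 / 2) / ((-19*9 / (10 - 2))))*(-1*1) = 10 / 171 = 0.06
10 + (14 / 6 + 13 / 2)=113 / 6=18.83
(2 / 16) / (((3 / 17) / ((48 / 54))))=17 / 27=0.63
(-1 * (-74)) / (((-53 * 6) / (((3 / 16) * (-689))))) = 481 / 16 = 30.06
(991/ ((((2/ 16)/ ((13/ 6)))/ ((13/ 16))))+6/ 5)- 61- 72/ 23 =19173241/ 1380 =13893.65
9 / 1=9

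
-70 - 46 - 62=-178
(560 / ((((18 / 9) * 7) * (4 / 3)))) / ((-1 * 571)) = -30 / 571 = -0.05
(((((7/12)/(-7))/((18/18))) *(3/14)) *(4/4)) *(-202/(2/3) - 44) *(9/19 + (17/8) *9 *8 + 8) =266149/266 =1000.56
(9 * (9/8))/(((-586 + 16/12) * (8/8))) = -243/14032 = -0.02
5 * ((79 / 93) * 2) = 790 / 93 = 8.49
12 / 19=0.63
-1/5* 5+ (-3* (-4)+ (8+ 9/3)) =22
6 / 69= 2 / 23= 0.09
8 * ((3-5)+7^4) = 19192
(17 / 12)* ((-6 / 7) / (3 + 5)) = -17 / 112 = -0.15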